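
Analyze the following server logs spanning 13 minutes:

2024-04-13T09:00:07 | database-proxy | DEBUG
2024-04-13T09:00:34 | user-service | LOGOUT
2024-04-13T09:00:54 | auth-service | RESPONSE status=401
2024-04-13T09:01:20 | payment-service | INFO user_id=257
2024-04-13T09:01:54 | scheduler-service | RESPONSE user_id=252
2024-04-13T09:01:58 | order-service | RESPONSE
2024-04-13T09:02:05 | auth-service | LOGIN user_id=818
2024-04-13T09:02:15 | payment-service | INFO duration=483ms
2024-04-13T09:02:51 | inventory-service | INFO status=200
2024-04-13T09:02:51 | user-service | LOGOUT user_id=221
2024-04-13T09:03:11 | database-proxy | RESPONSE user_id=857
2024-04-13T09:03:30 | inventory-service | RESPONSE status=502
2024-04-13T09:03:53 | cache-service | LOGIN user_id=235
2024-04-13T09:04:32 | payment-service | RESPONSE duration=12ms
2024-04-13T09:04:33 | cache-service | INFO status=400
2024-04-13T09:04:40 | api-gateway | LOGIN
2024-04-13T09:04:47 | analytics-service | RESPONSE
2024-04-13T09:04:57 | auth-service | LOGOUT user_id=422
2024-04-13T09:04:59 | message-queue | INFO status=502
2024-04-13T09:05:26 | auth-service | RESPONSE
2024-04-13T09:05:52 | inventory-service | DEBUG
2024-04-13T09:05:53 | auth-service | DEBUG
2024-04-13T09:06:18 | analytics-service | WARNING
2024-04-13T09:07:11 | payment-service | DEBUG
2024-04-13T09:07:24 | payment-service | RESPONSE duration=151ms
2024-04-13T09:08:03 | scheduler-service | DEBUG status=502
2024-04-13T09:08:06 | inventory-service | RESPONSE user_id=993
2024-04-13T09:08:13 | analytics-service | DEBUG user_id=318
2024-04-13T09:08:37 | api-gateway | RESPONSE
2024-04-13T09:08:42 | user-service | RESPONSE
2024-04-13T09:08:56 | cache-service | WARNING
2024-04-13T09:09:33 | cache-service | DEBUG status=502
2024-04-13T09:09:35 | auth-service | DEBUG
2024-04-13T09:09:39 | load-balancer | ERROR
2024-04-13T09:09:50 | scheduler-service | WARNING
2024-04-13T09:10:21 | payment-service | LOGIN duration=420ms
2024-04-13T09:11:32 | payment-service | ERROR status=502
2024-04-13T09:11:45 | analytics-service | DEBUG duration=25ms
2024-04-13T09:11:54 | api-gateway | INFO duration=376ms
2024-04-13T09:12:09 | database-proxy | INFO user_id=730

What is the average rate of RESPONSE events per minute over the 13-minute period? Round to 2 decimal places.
0.92

To calculate the rate:

1. Count total RESPONSE events: 12
2. Total time period: 13 minutes
3. Rate = 12 / 13 = 0.92 events per minute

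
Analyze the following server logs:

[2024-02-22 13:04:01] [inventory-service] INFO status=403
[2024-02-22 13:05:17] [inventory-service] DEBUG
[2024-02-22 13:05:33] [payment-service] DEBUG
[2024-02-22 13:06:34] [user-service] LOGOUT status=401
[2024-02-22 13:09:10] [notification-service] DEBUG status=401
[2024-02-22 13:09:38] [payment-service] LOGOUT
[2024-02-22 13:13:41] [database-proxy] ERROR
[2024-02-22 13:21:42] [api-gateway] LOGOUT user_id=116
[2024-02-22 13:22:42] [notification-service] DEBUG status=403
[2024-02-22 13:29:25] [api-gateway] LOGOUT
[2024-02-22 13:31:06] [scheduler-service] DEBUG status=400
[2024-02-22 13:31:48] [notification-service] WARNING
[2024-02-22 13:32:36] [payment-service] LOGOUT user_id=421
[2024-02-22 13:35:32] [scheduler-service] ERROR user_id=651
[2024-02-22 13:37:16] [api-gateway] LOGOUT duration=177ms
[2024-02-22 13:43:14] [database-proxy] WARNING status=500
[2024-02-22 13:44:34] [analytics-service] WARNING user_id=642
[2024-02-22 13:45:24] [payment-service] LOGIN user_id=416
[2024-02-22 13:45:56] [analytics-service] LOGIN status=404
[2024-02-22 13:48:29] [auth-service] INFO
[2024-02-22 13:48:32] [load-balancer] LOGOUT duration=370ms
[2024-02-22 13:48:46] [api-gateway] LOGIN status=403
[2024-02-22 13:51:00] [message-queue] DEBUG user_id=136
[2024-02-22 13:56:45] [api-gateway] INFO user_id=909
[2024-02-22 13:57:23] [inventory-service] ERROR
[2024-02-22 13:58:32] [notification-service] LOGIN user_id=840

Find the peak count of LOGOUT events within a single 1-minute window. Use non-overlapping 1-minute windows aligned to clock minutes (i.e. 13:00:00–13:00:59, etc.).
1

To find the burst window:

1. Divide the log period into non-overlapping 1-minute windows starting at 13:00
2. Count LOGOUT events in each window
3. Find the window with maximum count
4. Maximum events in a window: 1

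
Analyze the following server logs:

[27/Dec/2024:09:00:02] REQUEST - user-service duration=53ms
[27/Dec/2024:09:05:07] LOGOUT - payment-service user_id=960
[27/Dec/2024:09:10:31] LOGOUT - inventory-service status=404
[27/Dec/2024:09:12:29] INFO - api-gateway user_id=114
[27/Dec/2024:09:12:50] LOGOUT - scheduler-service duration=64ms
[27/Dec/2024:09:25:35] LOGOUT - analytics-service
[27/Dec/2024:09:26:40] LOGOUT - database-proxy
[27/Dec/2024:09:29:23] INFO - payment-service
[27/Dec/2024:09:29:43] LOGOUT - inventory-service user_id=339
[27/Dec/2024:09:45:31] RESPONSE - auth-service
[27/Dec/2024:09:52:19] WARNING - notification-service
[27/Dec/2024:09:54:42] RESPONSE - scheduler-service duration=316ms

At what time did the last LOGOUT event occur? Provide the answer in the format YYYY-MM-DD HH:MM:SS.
2024-12-27 09:29:43

To find the last event:

1. Filter for all LOGOUT events
2. Sort by timestamp
3. Select the last one
4. Timestamp: 2024-12-27 09:29:43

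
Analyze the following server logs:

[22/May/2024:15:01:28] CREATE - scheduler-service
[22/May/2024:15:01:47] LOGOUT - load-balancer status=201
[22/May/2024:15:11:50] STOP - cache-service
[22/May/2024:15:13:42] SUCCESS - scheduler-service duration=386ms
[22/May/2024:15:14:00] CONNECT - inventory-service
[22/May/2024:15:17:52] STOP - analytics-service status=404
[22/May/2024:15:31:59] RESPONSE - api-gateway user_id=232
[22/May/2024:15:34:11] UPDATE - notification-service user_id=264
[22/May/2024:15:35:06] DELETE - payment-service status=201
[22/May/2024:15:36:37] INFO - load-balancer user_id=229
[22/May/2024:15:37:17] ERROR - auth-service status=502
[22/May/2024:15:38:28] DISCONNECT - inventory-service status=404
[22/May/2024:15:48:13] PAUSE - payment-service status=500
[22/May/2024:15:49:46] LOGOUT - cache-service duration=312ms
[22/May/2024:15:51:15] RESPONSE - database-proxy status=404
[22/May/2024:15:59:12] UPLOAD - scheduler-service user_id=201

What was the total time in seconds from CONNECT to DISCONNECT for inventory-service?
1468

To calculate state duration:

1. Find CONNECT event for inventory-service: 22/May/2024:15:14:00
2. Find DISCONNECT event for inventory-service: 22/May/2024:15:38:28
3. Calculate duration: 22/May/2024:15:38:28 - 22/May/2024:15:14:00 = 1468 seconds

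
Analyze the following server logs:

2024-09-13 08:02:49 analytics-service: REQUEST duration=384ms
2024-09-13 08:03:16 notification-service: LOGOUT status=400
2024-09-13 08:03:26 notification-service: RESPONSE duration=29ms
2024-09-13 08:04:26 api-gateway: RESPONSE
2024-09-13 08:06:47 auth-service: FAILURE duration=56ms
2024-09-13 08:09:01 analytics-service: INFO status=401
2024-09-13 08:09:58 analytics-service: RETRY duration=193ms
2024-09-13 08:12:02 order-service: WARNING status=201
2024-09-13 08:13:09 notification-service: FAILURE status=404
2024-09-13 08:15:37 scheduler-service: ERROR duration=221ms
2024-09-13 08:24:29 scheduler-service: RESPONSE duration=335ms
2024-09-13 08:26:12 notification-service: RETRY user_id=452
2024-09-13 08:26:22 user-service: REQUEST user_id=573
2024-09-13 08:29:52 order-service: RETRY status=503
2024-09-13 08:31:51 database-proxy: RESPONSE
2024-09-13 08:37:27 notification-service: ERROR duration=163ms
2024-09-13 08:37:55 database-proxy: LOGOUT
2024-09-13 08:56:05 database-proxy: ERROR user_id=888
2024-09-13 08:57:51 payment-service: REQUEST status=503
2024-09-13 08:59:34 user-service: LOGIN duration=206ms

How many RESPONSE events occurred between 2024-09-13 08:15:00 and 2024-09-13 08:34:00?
2

To count events in the time window:

1. Window boundaries: 2024-09-13 08:15:00 to 2024-09-13 08:34:00
2. Filter for RESPONSE events within this window
3. Count matching events: 2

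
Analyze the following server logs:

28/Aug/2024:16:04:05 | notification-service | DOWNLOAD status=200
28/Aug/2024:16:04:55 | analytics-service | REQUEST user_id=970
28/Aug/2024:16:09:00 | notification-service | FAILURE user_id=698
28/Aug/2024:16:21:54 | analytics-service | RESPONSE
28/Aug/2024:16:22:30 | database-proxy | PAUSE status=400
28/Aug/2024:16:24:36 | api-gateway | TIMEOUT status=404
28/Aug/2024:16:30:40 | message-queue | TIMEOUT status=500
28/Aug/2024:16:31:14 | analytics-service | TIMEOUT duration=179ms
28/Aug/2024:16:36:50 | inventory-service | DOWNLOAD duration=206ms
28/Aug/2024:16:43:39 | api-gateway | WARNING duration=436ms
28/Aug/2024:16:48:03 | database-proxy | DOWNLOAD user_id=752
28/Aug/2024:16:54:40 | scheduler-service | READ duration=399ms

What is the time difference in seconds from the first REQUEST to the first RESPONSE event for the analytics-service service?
1019

To find the time between events:

1. Locate the first REQUEST event for analytics-service: 28/Aug/2024:16:04:55
2. Locate the first RESPONSE event for analytics-service: 28/Aug/2024:16:21:54
3. Calculate the difference: 28/Aug/2024:16:21:54 - 28/Aug/2024:16:04:55 = 1019 seconds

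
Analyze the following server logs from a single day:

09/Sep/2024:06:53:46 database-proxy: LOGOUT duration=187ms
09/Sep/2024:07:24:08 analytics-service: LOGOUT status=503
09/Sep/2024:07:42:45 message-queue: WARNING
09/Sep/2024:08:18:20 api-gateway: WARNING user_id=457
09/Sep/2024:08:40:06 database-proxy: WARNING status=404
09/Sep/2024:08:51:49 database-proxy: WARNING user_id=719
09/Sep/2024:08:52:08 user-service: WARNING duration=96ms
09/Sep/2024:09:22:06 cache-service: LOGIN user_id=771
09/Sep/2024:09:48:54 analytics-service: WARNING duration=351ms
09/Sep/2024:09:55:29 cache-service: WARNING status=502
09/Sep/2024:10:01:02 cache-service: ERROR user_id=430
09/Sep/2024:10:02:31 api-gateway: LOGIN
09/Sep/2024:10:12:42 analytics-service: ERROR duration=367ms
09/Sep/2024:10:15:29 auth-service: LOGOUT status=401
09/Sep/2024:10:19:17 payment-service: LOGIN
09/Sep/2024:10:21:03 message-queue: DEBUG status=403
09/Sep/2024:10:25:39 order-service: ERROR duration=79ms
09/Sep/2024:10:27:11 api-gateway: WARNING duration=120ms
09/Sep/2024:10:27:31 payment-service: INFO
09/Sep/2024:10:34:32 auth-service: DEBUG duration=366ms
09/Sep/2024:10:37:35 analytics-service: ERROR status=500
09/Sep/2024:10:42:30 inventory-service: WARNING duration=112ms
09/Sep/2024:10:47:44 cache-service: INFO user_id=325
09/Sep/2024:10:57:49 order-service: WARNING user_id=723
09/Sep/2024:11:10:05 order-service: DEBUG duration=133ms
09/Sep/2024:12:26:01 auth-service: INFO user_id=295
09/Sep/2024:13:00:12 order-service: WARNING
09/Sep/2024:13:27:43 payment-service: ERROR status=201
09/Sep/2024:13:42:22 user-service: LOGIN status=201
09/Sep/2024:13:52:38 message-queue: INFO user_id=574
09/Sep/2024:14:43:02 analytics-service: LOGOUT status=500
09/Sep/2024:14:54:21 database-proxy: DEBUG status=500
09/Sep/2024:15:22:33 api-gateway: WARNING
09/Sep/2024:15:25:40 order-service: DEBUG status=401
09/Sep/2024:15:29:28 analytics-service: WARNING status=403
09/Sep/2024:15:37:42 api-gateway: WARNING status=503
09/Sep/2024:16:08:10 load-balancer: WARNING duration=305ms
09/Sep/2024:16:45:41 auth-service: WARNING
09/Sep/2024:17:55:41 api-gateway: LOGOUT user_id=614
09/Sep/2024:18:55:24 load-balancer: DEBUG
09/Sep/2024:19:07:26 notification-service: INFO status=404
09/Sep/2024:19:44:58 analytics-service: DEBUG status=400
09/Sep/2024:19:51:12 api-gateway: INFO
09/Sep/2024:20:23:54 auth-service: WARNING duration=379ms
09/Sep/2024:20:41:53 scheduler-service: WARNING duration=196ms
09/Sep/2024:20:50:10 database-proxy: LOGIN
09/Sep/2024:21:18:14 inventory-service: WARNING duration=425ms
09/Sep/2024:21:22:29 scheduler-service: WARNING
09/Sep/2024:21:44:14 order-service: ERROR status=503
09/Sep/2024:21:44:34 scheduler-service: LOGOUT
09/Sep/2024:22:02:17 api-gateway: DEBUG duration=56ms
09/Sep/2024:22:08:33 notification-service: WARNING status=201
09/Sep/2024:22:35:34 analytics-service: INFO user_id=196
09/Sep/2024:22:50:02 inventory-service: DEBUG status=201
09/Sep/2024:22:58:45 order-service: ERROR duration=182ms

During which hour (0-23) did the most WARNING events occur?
8

To find the peak hour:

1. Group all WARNING events by hour
2. Count events in each hour
3. Find hour with maximum count
4. Peak hour: 8 (with 4 events)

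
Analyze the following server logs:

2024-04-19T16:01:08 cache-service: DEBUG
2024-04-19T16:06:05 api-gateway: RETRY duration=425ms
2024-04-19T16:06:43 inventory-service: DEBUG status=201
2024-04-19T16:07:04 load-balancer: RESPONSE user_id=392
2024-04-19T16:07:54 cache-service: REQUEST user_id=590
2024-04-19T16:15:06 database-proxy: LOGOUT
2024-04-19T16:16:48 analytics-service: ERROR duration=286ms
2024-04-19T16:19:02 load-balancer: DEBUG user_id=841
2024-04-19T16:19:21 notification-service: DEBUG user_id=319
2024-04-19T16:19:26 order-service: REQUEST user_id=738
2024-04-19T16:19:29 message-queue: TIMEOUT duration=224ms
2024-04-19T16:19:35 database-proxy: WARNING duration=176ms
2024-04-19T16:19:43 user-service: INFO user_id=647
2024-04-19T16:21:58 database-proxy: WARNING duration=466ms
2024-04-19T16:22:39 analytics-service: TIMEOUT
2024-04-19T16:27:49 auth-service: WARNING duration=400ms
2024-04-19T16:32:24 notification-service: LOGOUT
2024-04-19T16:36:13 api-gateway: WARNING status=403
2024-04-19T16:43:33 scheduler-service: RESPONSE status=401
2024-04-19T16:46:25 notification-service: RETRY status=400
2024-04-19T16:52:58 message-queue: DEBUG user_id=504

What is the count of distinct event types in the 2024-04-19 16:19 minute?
5

To count unique event types:

1. Filter events in the minute starting at 2024-04-19 16:19
2. Extract event types from matching entries
3. Count unique types: 5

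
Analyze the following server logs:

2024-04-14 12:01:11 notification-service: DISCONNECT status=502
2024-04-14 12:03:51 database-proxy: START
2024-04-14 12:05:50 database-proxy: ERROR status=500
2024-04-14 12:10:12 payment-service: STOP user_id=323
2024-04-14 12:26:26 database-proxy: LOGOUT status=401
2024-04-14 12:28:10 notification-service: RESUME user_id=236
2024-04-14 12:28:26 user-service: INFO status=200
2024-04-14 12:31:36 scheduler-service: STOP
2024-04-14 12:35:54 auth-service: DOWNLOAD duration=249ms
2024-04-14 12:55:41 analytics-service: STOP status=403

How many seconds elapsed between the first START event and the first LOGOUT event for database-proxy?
1355

To find the time between events:

1. Locate the first START event for database-proxy: 2024-04-14 12:03:51
2. Locate the first LOGOUT event for database-proxy: 2024-04-14 12:26:26
3. Calculate the difference: 2024-04-14 12:26:26 - 2024-04-14 12:03:51 = 1355 seconds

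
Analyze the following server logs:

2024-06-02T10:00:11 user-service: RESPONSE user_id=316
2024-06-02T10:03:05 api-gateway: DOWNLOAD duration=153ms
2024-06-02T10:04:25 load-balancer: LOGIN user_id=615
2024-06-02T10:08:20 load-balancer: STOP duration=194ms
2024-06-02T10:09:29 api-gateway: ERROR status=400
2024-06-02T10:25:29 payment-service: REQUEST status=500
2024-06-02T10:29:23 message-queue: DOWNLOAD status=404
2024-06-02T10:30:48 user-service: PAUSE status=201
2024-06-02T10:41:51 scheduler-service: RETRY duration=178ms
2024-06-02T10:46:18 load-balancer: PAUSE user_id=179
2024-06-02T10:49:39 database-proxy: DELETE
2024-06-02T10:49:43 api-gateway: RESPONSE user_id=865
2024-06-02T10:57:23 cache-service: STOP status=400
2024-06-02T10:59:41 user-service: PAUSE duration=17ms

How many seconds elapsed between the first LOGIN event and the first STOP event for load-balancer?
235

To find the time between events:

1. Locate the first LOGIN event for load-balancer: 2024-06-02T10:04:25
2. Locate the first STOP event for load-balancer: 2024-06-02T10:08:20
3. Calculate the difference: 2024-06-02T10:08:20 - 2024-06-02T10:04:25 = 235 seconds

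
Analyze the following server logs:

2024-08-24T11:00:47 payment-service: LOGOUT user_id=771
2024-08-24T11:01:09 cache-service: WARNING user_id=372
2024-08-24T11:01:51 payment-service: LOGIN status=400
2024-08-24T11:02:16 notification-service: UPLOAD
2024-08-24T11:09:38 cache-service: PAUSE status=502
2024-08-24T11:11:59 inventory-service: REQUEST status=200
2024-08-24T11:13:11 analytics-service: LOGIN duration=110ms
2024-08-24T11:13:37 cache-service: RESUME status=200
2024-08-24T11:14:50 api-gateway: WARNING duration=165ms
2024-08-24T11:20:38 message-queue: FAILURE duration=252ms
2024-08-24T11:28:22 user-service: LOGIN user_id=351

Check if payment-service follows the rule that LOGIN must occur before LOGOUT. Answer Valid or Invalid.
Invalid

To validate ordering:

1. Required order: LOGIN → LOGOUT
2. Rule: LOGIN must occur before LOGOUT
3. Check actual order of events for payment-service
4. Result: Invalid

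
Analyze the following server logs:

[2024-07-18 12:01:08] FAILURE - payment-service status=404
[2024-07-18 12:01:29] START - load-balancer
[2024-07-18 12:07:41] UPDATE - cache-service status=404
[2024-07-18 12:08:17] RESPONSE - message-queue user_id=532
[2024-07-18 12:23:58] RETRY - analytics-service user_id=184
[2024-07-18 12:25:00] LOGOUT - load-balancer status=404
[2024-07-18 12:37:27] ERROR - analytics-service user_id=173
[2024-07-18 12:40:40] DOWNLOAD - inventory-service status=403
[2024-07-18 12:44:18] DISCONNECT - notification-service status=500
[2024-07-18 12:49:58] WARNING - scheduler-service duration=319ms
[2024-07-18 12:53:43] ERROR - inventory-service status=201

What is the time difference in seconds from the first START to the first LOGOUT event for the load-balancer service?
1411

To find the time between events:

1. Locate the first START event for load-balancer: 2024-07-18 12:01:29
2. Locate the first LOGOUT event for load-balancer: 2024-07-18 12:25:00
3. Calculate the difference: 2024-07-18 12:25:00 - 2024-07-18 12:01:29 = 1411 seconds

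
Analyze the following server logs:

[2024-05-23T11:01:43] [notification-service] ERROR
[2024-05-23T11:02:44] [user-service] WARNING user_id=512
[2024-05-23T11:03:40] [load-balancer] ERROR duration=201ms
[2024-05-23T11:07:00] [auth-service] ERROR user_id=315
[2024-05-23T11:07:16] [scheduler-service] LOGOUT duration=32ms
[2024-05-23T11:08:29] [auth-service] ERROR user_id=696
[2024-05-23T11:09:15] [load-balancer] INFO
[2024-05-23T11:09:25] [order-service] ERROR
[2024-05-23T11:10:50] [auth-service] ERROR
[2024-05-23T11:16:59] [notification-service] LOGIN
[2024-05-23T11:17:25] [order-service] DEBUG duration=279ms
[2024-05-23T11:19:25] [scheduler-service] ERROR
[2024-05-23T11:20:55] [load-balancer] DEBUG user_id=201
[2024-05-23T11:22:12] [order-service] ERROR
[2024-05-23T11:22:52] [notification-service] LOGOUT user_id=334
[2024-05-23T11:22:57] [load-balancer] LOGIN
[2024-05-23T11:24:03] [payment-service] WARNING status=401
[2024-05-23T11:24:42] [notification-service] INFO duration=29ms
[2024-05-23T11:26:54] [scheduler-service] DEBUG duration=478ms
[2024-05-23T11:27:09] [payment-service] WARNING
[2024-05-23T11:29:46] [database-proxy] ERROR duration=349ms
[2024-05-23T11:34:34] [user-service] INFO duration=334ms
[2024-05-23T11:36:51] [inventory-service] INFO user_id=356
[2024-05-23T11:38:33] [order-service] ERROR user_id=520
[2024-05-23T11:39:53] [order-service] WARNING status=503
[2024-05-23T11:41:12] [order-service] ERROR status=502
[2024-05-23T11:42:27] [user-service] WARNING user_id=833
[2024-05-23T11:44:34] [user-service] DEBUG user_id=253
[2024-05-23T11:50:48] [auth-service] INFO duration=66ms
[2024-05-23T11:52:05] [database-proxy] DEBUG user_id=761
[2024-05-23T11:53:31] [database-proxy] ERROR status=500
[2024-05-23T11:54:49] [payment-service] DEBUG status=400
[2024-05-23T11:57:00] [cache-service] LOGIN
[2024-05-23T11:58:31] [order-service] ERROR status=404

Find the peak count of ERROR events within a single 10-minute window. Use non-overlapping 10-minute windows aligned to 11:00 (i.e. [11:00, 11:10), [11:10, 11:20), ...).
5

To find the burst window:

1. Divide the log period into non-overlapping 10-minute windows starting at 11:00
2. Count ERROR events in each window
3. Find the window with maximum count
4. Maximum events in a window: 5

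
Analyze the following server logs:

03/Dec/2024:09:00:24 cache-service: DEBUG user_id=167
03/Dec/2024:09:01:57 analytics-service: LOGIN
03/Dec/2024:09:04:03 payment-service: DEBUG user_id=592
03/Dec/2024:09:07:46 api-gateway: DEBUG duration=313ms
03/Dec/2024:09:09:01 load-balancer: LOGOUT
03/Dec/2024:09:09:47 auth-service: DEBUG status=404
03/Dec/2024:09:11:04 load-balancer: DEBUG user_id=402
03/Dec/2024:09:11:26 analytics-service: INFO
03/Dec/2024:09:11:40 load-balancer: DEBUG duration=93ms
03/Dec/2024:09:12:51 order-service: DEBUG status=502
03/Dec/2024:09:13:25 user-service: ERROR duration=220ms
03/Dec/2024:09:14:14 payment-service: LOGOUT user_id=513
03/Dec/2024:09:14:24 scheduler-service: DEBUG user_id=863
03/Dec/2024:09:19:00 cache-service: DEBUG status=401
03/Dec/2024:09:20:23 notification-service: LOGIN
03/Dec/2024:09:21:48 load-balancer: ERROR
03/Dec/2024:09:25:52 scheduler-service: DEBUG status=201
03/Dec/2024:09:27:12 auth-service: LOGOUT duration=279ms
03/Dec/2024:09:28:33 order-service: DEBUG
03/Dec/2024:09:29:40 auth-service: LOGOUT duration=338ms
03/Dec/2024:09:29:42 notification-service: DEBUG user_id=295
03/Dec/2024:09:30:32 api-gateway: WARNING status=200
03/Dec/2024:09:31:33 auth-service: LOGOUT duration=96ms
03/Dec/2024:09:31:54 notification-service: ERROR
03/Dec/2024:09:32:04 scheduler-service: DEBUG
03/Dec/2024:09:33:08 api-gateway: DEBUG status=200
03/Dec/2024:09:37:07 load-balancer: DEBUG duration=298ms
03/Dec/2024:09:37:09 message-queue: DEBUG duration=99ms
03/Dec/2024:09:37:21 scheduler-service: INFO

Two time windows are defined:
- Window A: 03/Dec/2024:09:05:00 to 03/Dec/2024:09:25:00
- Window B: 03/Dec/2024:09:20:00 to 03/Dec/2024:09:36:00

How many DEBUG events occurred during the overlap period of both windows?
0

To find overlap events:

1. Window A: 03/Dec/2024:09:05:00 to 03/Dec/2024:09:25:00
2. Window B: 03/Dec/2024:09:20:00 to 03/Dec/2024:09:36:00
3. Overlap period: 03/Dec/2024:09:20:00 to 03/Dec/2024:09:25:00
4. Count DEBUG events in overlap: 0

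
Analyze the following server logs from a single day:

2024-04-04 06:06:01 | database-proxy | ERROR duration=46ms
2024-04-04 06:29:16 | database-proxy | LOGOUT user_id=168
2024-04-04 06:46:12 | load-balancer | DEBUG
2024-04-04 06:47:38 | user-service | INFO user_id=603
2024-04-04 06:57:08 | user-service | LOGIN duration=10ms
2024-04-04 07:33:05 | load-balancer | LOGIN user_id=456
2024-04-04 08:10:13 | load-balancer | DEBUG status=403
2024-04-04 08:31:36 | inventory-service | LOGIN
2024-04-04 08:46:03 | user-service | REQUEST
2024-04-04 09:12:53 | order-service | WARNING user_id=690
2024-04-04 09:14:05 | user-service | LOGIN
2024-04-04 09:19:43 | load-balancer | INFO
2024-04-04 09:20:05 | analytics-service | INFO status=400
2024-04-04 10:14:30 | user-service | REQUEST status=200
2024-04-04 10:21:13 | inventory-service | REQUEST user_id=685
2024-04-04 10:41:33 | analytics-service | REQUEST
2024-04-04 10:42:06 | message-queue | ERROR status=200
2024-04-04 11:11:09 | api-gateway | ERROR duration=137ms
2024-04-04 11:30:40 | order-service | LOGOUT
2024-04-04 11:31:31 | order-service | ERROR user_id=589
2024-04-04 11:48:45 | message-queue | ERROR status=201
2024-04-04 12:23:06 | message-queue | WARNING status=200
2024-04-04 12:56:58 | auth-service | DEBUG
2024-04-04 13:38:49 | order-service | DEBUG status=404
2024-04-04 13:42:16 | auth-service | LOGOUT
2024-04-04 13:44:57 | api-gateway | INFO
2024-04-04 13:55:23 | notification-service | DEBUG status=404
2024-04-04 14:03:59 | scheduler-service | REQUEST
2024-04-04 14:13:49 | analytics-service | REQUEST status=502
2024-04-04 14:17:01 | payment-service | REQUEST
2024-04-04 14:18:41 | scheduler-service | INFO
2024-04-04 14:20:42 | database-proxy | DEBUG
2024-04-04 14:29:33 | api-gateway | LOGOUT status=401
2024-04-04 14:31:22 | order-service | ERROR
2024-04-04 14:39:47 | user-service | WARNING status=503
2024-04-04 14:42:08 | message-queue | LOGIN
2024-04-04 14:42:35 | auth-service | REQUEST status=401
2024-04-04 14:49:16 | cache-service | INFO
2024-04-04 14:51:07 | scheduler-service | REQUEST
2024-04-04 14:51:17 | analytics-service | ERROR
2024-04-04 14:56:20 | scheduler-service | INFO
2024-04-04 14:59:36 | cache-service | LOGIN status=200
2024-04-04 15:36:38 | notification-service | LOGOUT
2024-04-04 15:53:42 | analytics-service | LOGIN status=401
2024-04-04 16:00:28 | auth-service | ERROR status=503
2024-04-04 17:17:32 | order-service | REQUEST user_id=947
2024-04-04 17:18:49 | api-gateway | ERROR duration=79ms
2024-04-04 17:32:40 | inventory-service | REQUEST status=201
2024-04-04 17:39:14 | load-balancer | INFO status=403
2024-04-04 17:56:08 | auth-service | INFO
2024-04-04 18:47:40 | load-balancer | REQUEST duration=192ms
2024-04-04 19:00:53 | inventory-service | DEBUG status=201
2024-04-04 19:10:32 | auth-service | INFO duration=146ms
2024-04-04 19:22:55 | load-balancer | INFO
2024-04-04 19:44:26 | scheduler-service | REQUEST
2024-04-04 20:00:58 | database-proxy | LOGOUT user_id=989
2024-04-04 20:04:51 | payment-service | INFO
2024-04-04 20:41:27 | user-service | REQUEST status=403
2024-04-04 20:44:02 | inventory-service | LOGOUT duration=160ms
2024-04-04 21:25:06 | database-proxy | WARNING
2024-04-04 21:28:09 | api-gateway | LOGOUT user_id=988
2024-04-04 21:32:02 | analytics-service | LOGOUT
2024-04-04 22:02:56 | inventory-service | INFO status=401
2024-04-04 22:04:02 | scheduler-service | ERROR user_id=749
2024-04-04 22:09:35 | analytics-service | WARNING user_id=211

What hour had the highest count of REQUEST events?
14

To find the peak hour:

1. Group all REQUEST events by hour
2. Count events in each hour
3. Find hour with maximum count
4. Peak hour: 14 (with 5 events)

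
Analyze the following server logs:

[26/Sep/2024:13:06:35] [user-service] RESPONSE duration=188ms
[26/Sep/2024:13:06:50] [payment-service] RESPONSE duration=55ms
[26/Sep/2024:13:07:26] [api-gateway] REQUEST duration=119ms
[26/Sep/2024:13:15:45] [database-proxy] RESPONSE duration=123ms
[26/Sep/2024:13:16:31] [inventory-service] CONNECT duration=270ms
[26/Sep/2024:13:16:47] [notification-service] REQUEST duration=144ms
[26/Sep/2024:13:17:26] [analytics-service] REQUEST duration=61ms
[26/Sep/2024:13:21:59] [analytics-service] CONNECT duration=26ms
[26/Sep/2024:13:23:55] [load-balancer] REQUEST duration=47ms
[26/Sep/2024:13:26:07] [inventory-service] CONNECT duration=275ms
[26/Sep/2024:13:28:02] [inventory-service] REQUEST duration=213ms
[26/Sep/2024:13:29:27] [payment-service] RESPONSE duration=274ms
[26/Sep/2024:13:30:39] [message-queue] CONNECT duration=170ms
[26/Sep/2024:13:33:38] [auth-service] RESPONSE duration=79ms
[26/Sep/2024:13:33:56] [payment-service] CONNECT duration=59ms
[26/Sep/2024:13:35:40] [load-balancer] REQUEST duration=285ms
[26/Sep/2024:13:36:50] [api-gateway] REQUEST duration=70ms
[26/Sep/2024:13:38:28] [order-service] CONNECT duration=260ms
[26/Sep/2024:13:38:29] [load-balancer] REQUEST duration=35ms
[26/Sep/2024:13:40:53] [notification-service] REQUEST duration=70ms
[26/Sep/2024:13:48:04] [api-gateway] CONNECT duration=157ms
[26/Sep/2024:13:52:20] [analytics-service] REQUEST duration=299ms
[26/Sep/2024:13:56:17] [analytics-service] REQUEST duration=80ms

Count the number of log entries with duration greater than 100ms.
13

To count timeouts:

1. Threshold: 100ms
2. Extract duration from each log entry
3. Count entries where duration > 100
4. Timeout count: 13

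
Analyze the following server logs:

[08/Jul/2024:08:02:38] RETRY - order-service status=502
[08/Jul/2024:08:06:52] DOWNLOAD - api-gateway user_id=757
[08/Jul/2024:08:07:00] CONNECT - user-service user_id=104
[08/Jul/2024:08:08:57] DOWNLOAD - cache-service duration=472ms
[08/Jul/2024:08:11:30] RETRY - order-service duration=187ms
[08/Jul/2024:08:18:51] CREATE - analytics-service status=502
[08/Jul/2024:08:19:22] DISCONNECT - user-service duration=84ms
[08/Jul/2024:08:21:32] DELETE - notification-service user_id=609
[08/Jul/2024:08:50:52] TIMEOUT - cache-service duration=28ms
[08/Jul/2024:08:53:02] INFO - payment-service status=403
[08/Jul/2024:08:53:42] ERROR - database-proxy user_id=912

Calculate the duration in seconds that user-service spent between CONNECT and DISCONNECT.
742

To calculate state duration:

1. Find CONNECT event for user-service: 08/Jul/2024:08:07:00
2. Find DISCONNECT event for user-service: 08/Jul/2024:08:19:22
3. Calculate duration: 08/Jul/2024:08:19:22 - 08/Jul/2024:08:07:00 = 742 seconds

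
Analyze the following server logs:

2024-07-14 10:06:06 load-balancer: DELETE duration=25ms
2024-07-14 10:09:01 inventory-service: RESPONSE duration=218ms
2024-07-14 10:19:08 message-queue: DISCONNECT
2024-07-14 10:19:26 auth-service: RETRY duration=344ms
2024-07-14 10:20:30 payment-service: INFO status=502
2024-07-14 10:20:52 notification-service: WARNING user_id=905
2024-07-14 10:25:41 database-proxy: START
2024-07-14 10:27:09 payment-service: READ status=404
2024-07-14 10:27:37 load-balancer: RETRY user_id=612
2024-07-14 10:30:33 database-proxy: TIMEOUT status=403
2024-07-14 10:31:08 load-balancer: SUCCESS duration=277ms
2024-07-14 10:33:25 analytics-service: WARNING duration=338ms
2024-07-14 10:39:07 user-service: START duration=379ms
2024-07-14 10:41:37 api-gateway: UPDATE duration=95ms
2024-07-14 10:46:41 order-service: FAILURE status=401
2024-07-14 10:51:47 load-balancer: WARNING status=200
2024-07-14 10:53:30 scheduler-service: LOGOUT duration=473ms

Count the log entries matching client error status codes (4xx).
3

To find matching entries:

1. Pattern to match: client error status codes (4xx)
2. Scan each log entry for the pattern
3. Count matches: 3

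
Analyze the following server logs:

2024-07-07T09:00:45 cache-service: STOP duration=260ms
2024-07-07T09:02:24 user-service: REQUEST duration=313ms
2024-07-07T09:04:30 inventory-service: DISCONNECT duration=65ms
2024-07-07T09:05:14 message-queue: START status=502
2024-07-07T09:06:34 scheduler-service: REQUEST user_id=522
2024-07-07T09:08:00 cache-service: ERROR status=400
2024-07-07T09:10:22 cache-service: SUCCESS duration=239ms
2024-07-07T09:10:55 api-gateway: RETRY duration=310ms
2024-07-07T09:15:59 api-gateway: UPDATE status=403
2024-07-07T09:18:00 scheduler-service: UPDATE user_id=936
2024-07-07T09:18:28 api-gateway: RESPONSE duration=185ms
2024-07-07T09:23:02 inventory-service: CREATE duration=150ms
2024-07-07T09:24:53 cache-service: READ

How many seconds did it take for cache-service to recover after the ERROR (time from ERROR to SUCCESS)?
142

To calculate recovery time:

1. Find ERROR event for cache-service: 2024-07-07T09:08:00
2. Find next SUCCESS event for cache-service: 2024-07-07T09:10:22
3. Recovery time: 2024-07-07T09:10:22 - 2024-07-07T09:08:00 = 142 seconds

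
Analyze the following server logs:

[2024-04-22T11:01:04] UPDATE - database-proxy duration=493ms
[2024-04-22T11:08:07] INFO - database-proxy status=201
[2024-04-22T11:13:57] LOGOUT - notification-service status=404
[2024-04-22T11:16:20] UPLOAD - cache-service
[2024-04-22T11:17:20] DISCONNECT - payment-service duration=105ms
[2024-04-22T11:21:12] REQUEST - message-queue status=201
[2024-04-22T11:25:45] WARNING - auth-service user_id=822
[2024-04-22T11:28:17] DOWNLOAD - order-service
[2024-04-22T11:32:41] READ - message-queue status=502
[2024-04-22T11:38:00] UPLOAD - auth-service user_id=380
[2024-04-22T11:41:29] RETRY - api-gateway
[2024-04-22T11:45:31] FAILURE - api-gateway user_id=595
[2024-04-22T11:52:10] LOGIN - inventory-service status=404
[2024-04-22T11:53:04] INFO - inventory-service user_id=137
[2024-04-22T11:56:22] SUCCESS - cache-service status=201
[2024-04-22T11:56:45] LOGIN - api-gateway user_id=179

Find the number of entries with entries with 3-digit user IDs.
5

To find matching entries:

1. Pattern to match: entries with 3-digit user IDs
2. Scan each log entry for the pattern
3. Count matches: 5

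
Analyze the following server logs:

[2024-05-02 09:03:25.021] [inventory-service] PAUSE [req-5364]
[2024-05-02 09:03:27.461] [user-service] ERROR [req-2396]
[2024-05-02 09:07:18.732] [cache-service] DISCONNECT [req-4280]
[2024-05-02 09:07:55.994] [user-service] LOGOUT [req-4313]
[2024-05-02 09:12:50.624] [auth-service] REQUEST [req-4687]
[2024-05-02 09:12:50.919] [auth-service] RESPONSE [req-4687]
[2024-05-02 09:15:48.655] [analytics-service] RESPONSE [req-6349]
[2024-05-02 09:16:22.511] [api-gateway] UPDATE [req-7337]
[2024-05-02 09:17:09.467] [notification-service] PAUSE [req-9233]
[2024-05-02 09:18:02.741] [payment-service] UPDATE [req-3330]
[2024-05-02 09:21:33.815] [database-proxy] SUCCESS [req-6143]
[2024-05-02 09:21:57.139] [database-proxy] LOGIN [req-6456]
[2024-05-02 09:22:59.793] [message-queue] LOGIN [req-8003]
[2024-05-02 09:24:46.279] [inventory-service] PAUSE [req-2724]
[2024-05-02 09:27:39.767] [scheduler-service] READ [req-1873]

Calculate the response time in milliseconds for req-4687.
295

To calculate latency:

1. Find REQUEST with id req-4687: 2024-05-02 09:12:50.624
2. Find RESPONSE with id req-4687: 2024-05-02 09:12:50.919
3. Latency: 2024-05-02 09:12:50.919 - 2024-05-02 09:12:50.624 = 295ms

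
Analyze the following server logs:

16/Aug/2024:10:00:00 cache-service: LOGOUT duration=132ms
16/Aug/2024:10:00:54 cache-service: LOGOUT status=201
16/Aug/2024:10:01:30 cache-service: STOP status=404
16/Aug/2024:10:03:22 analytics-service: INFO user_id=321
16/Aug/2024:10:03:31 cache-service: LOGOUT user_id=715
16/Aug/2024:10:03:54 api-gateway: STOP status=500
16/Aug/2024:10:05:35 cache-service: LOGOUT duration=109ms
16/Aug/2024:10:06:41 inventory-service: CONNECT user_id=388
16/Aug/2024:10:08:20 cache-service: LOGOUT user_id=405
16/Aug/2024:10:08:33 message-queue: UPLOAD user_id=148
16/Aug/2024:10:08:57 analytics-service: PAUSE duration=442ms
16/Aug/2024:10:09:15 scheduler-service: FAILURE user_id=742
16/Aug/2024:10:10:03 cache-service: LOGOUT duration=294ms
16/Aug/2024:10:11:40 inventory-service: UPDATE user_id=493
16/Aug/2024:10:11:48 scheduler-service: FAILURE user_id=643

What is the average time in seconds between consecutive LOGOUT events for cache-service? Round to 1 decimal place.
120.6

To calculate average interval:

1. Find all LOGOUT events for cache-service in order
2. Calculate time gaps between consecutive events
3. Compute mean of gaps: 603 / 5 = 120.6 seconds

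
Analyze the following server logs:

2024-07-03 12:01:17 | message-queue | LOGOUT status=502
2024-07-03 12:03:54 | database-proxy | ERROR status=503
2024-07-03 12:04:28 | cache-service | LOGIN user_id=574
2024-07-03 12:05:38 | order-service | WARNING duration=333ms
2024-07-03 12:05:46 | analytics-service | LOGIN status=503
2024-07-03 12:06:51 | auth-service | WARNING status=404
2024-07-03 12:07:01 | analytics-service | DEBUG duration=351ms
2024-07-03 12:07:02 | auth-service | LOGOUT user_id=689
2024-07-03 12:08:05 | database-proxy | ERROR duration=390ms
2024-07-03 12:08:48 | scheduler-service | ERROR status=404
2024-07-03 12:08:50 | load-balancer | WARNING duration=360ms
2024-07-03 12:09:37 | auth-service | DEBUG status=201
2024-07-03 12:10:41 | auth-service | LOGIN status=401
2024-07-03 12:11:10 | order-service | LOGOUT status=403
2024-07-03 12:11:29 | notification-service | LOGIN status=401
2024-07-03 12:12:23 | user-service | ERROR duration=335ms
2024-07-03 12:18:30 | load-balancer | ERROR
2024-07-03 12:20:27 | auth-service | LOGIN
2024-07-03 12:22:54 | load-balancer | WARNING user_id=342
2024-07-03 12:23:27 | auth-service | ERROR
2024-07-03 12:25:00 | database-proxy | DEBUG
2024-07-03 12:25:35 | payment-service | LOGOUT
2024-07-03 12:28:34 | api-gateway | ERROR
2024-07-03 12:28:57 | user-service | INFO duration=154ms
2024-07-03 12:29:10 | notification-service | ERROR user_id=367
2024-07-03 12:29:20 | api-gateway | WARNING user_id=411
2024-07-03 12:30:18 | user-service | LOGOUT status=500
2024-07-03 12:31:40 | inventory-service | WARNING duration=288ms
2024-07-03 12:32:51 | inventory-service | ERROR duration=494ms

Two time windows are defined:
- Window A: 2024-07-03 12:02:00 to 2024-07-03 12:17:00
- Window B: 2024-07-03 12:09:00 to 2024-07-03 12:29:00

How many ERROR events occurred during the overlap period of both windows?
1

To find overlap events:

1. Window A: 2024-07-03 12:02:00 to 2024-07-03 12:17:00
2. Window B: 2024-07-03 12:09:00 to 2024-07-03 12:29:00
3. Overlap period: 2024-07-03 12:09:00 to 2024-07-03 12:17:00
4. Count ERROR events in overlap: 1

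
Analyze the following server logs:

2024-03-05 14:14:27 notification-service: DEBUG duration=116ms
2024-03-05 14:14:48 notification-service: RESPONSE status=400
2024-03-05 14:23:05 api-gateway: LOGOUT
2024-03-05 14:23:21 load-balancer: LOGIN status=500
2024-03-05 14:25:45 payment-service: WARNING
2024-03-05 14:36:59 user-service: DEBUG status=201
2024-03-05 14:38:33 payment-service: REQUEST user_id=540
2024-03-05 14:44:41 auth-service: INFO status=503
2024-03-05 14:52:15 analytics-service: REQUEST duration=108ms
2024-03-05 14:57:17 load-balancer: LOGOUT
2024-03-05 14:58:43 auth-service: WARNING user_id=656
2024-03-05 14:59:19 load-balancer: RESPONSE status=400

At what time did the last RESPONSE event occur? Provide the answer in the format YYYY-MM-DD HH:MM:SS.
2024-03-05 14:59:19

To find the last event:

1. Filter for all RESPONSE events
2. Sort by timestamp
3. Select the last one
4. Timestamp: 2024-03-05 14:59:19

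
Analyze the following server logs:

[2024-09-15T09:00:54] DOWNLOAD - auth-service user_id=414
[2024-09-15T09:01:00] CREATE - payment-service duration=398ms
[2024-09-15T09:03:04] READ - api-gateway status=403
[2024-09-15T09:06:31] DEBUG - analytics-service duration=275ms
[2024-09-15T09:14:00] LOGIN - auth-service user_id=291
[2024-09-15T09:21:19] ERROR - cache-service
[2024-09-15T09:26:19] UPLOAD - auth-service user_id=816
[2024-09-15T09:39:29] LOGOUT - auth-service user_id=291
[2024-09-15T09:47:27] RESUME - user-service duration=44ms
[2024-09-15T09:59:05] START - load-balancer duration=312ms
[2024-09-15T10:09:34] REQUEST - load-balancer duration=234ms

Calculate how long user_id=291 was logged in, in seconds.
1529

To calculate session duration:

1. Find LOGIN event for user_id=291: 2024-09-15T09:14:00
2. Find LOGOUT event for user_id=291: 2024-09-15T09:39:29
3. Session duration: 2024-09-15T09:39:29 - 2024-09-15T09:14:00 = 1529 seconds (25 minutes)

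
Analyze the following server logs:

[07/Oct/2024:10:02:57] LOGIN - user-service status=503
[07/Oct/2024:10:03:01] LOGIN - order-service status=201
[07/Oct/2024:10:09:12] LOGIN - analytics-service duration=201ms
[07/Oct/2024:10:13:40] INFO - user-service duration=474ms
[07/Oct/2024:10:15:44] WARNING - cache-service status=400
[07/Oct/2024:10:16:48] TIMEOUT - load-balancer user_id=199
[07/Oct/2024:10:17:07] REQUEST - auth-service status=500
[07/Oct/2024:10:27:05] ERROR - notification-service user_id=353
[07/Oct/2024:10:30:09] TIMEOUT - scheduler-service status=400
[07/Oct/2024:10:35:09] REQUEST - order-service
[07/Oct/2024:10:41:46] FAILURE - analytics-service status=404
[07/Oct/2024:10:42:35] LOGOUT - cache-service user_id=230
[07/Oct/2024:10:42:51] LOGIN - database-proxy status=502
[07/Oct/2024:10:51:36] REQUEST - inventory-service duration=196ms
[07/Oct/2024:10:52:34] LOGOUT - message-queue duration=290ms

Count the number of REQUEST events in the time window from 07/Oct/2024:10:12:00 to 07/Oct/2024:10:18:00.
1

To count events in the time window:

1. Window boundaries: 07/Oct/2024:10:12:00 to 07/Oct/2024:10:18:00
2. Filter for REQUEST events within this window
3. Count matching events: 1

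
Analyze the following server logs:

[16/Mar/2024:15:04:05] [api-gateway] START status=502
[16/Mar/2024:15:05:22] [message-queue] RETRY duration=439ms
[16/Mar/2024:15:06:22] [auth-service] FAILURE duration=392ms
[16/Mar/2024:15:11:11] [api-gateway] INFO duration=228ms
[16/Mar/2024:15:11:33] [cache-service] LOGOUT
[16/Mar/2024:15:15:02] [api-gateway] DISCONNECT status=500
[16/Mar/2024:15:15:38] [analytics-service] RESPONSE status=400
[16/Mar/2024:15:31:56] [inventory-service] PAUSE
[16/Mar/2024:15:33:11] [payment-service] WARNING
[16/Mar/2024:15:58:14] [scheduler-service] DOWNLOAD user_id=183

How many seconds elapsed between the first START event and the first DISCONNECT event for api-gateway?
657

To find the time between events:

1. Locate the first START event for api-gateway: 16/Mar/2024:15:04:05
2. Locate the first DISCONNECT event for api-gateway: 16/Mar/2024:15:15:02
3. Calculate the difference: 16/Mar/2024:15:15:02 - 16/Mar/2024:15:04:05 = 657 seconds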